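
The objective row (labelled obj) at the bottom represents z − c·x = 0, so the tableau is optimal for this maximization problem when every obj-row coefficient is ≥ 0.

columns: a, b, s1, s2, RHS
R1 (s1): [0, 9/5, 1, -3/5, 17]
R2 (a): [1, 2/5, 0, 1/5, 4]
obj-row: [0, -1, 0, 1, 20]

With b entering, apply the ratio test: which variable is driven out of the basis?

Column b entries and ratios — s1: 17/(9/5) = 85/9; a: 4/(2/5) = 10.
Smallest ratio is 85/9 in the row of s1, so s1 leaves.

s1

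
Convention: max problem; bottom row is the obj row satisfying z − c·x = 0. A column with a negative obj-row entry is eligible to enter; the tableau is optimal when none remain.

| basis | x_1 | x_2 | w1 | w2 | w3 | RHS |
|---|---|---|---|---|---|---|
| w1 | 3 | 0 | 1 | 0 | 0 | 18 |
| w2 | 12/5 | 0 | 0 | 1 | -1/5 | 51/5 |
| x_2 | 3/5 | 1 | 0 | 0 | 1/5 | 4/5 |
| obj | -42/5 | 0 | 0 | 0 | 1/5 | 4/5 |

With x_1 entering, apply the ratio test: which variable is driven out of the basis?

Column x_1 entries and ratios — w1: 18/3 = 6; w2: (51/5)/(12/5) = 17/4; x_2: (4/5)/(3/5) = 4/3.
Smallest ratio is 4/3 in the row of x_2, so x_2 leaves.

x_2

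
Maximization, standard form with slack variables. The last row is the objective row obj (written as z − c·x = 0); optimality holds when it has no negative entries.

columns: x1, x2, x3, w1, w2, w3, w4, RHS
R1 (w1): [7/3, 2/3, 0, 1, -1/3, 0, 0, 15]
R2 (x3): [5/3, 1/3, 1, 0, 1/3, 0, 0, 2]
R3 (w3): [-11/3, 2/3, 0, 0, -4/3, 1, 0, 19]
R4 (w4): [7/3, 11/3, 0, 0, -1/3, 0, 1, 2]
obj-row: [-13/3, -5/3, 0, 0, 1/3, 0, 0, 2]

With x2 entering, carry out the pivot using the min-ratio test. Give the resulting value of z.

32/11

Ratio test on column x2 — row 1: 15/(2/3) = 45/2; row 2: 2/(1/3) = 6; row 3: 19/(2/3) = 57/2; row 4: 2/(11/3) = 6/11. Minimum is 6/11 at row 4 (w4 leaves); pivot element 11/3.
Pivot on row 4; the obj-row RHS becomes 2 − (-5/3)·(6/11) = 32/11.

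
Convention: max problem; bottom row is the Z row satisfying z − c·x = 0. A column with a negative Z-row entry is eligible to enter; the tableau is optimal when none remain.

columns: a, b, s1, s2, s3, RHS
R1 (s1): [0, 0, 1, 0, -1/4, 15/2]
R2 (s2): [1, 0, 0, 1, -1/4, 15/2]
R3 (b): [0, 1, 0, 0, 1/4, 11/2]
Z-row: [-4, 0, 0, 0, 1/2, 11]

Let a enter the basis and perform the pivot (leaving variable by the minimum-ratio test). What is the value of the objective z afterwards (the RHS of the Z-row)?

41

Ratio test on column a — row 1: entry 0 ≤ 0; row 2: (15/2)/1 = 15/2; row 3: entry 0 ≤ 0. Minimum is 15/2 at row 2 (s2 leaves); pivot element 1.
Pivot on row 2; the Z-row RHS becomes 11 − (-4)·(15/2) = 41.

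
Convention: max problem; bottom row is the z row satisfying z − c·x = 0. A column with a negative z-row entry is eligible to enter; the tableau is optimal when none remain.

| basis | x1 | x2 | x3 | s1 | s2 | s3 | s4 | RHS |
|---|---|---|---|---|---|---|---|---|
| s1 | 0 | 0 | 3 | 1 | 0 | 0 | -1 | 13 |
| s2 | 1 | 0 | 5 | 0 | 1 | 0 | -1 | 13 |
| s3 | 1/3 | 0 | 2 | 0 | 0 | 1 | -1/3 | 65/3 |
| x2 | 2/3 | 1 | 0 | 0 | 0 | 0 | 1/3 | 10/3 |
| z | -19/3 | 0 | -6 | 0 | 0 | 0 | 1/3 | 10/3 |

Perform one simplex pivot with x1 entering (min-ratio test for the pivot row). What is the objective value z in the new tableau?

35

Ratio test on column x1 — row 1: entry 0 ≤ 0; row 2: 13/1 = 13; row 3: (65/3)/(1/3) = 65; row 4: (10/3)/(2/3) = 5. Minimum is 5 at row 4 (x2 leaves); pivot element 2/3.
Pivot on row 4; the z-row RHS becomes 10/3 − (-19/3)·5 = 35.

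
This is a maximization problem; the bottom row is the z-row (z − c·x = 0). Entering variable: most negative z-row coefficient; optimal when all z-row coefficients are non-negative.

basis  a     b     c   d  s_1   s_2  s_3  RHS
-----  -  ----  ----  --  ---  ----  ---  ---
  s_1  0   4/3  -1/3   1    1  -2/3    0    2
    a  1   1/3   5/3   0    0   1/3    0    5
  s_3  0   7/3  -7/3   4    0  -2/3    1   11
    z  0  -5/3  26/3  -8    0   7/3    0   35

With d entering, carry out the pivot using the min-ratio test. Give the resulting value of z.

Ratio test on column d — row 1: 2/1 = 2; row 2: entry 0 ≤ 0; row 3: 11/4 = 11/4. Minimum is 2 at row 1 (s_1 leaves); pivot element 1.
Pivot on row 1; the z-row RHS becomes 35 − (-8)·2 = 51.

51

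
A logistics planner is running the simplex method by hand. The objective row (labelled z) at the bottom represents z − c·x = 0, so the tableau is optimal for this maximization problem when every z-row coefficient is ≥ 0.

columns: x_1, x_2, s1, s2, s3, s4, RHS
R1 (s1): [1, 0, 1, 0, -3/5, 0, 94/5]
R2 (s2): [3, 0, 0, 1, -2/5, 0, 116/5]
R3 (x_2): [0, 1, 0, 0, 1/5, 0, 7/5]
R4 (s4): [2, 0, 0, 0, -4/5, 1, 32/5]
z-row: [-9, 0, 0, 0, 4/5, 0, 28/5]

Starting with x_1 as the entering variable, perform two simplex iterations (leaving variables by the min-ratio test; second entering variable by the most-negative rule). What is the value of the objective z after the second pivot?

Ratio test on column x_1 — row 1: (94/5)/1 = 94/5; row 2: (116/5)/3 = 116/15; row 3: entry 0 ≤ 0; row 4: (32/5)/2 = 16/5. Minimum is 16/5 at row 4 (s4 leaves); pivot element 2.
Pivot on row 4; the z-row RHS becomes 28/5 − (-9)·(16/5) = 172/5.
Next entering variable (most negative z-row entry -14/5): s3.
Ratio test on column s3 — row 1: entry -1/5 ≤ 0; row 2: (68/5)/(4/5) = 17; row 3: (7/5)/(1/5) = 7; row 4: entry -2/5 ≤ 0. Minimum is 7 at row 3 (x_2 leaves); pivot element 1/5.
After the second pivot the z-row RHS is 172/5 − (-14/5)·7 = 54.

54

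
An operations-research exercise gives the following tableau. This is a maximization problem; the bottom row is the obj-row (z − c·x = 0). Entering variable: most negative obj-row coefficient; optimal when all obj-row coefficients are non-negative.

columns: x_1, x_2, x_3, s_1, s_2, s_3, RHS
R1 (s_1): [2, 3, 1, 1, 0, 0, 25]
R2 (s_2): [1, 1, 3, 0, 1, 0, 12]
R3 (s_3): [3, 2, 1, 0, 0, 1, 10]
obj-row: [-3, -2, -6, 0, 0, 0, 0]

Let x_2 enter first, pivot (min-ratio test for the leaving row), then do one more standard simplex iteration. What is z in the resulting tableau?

Ratio test on column x_2 — row 1: 25/3 = 25/3; row 2: 12/1 = 12; row 3: 10/2 = 5. Minimum is 5 at row 3 (s_3 leaves); pivot element 2.
Pivot on row 3; the obj-row RHS becomes 0 − (-2)·5 = 10.
Next entering variable (most negative obj-row entry -5): x_3.
Ratio test on column x_3 — row 1: entry -1/2 ≤ 0; row 2: 7/(5/2) = 14/5; row 3: 5/(1/2) = 10. Minimum is 14/5 at row 2 (s_2 leaves); pivot element 5/2.
After the second pivot the obj-row RHS is 10 − (-5)·(14/5) = 24.

24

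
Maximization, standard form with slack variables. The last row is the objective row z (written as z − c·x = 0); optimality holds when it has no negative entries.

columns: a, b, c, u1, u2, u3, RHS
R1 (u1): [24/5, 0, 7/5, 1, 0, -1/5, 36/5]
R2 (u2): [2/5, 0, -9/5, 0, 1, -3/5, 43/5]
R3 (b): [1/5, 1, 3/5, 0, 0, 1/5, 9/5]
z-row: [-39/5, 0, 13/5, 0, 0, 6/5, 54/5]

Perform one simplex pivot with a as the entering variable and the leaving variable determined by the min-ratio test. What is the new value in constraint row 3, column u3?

Ratio test on column a — row 1: (36/5)/(24/5) = 3/2; row 2: (43/5)/(2/5) = 43/2; row 3: (9/5)/(1/5) = 9. Minimum is 3/2 at row 1 (u1 leaves); pivot element 24/5.
Divide row 1 by 24/5; eliminate column a from the other rows.
Row 3 update in column u3: 1/5 − (1/5)·(-1/24) = 5/24.

5/24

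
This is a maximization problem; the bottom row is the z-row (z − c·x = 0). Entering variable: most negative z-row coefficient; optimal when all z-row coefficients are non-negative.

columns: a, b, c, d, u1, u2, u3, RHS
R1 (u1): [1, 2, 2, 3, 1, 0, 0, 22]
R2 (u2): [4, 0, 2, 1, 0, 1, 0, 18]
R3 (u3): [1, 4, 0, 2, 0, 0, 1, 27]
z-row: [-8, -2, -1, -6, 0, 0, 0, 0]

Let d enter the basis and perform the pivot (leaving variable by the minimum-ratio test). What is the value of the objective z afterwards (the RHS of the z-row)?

44

Ratio test on column d — row 1: 22/3 = 22/3; row 2: 18/1 = 18; row 3: 27/2 = 27/2. Minimum is 22/3 at row 1 (u1 leaves); pivot element 3.
Pivot on row 1; the z-row RHS becomes 0 − (-6)·(22/3) = 44.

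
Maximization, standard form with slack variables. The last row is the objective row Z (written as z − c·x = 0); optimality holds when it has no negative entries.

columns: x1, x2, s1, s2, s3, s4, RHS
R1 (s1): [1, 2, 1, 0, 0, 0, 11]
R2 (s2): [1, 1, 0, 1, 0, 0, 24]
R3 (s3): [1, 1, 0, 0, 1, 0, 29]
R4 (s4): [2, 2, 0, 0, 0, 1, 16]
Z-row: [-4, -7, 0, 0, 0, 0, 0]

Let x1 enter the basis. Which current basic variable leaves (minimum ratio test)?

Column x1 entries and ratios — s1: 11/1 = 11; s2: 24/1 = 24; s3: 29/1 = 29; s4: 16/2 = 8.
Smallest ratio is 8 in the row of s4, so s4 leaves.

s4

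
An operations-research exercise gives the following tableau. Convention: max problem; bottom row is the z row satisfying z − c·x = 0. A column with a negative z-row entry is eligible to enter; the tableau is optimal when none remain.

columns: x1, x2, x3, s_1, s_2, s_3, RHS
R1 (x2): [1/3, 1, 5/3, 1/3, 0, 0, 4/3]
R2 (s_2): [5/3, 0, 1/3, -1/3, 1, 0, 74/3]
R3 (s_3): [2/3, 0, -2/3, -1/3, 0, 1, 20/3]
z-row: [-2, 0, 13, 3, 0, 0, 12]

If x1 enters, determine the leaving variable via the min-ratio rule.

x2

Column x1 entries and ratios — x2: (4/3)/(1/3) = 4; s_2: (74/3)/(5/3) = 74/5; s_3: (20/3)/(2/3) = 10.
Smallest ratio is 4 in the row of x2, so x2 leaves.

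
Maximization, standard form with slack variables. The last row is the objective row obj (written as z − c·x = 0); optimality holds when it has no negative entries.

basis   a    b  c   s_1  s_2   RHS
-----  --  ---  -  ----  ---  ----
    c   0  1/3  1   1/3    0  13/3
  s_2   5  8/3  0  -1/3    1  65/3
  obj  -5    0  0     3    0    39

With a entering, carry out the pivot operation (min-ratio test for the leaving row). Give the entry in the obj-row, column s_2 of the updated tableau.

Ratio test on column a — row 1: entry 0 ≤ 0; row 2: (65/3)/5 = 13/3. Minimum is 13/3 at row 2 (s_2 leaves); pivot element 5.
Divide row 2 by 5; eliminate column a from the other rows.
obj-row update in column s_2: 0 − (-5)·(1/5) = 1.

1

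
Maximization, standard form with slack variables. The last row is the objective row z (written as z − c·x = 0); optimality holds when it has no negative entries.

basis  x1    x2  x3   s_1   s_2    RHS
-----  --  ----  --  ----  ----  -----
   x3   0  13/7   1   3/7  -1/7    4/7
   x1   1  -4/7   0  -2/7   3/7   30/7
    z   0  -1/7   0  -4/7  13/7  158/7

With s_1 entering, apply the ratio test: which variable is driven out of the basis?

Column s_1 entries and ratios — x3: (4/7)/(3/7) = 4/3; x1: -2/7 ≤ 0, skip.
Smallest ratio is 4/3 in the row of x3, so x3 leaves.

x3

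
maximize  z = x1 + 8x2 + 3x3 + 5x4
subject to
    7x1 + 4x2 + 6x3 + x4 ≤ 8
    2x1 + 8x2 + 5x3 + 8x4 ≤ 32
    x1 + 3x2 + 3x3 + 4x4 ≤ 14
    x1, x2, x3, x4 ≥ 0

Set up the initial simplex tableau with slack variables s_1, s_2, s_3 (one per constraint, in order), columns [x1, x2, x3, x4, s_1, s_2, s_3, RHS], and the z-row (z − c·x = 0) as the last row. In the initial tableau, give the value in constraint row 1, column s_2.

Slack s_2 belongs to constraint 2; its column is the unit vector e_2, so the entry in row 1 is 0.

0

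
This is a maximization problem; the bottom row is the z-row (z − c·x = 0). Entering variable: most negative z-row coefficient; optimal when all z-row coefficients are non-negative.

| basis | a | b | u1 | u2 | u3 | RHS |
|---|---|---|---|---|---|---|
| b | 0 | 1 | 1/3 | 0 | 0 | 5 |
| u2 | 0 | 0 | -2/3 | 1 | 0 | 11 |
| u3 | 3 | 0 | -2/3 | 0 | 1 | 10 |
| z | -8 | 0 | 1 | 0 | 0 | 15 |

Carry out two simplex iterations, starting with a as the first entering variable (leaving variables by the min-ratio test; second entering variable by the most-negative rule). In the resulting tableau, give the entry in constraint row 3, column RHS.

20/3

Ratio test on column a — row 1: entry 0 ≤ 0; row 2: entry 0 ≤ 0; row 3: 10/3 = 10/3. Minimum is 10/3 at row 3 (u3 leaves); pivot element 3.
Divide row 3 by 3; eliminate column a from the other rows.
Second iteration: most negative z-row entry is -7/9 in column u1, so u1 enters.
Ratio test on column u1 — row 1: 5/(1/3) = 15; row 2: entry -2/3 ≤ 0; row 3: entry -2/9 ≤ 0. Minimum is 15 at row 1 (b leaves); pivot element 1/3.
Divide row 1 by 1/3; eliminate column u1 from the other rows.
After both pivots, the entry at constraint row 3, column RHS is 20/3.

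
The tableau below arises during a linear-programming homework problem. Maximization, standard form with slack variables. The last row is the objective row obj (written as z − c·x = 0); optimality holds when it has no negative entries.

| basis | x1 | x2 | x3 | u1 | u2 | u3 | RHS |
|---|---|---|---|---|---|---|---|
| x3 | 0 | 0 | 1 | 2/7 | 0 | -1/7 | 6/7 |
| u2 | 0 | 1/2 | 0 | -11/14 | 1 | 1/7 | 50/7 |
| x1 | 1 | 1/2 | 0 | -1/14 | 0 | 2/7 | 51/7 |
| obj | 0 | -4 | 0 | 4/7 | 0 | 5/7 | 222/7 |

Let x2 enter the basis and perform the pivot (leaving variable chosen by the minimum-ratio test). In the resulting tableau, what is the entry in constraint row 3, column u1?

5/7

Ratio test on column x2 — row 1: entry 0 ≤ 0; row 2: (50/7)/(1/2) = 100/7; row 3: (51/7)/(1/2) = 102/7. Minimum is 100/7 at row 2 (u2 leaves); pivot element 1/2.
Divide row 2 by 1/2; eliminate column x2 from the other rows.
Row 3 update in column u1: -1/14 − (1/2)·(-11/7) = 5/7.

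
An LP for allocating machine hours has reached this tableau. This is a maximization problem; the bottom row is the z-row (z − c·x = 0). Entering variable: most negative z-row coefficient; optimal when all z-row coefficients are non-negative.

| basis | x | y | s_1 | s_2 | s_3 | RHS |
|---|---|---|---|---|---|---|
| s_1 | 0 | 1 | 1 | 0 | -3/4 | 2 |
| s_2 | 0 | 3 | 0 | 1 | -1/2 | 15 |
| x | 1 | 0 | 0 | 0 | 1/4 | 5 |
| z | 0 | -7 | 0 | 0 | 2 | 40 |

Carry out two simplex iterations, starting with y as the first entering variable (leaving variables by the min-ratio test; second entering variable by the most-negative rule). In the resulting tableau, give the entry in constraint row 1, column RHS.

41/7

Ratio test on column y — row 1: 2/1 = 2; row 2: 15/3 = 5; row 3: entry 0 ≤ 0. Minimum is 2 at row 1 (s_1 leaves); pivot element 1.
Divide row 1 by 1; eliminate column y from the other rows.
Second iteration: most negative z-row entry is -13/4 in column s_3, so s_3 enters.
Ratio test on column s_3 — row 1: entry -3/4 ≤ 0; row 2: 9/(7/4) = 36/7; row 3: 5/(1/4) = 20. Minimum is 36/7 at row 2 (s_2 leaves); pivot element 7/4.
Divide row 2 by 7/4; eliminate column s_3 from the other rows.
After both pivots, the entry at constraint row 1, column RHS is 41/7.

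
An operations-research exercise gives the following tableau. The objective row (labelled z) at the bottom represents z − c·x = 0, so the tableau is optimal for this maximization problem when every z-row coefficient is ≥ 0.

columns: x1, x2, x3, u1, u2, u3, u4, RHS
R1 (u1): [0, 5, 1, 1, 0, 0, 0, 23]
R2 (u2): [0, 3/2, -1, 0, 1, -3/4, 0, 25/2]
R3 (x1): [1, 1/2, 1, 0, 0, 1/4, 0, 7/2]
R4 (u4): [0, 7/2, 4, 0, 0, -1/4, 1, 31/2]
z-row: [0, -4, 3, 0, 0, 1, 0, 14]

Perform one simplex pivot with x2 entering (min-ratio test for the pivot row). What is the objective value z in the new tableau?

Ratio test on column x2 — row 1: 23/5 = 23/5; row 2: (25/2)/(3/2) = 25/3; row 3: (7/2)/(1/2) = 7; row 4: (31/2)/(7/2) = 31/7. Minimum is 31/7 at row 4 (u4 leaves); pivot element 7/2.
Pivot on row 4; the z-row RHS becomes 14 − (-4)·(31/7) = 222/7.

222/7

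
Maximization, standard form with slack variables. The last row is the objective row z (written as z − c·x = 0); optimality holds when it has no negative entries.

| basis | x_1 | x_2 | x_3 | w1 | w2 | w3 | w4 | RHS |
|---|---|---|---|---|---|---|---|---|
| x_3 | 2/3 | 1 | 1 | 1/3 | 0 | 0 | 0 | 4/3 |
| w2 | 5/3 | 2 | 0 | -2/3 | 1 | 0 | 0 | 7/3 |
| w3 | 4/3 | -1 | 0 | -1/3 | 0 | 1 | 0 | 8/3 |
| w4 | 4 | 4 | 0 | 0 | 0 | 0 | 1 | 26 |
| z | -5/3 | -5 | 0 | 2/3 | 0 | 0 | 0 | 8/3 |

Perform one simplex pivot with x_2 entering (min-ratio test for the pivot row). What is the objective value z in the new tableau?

17/2

Ratio test on column x_2 — row 1: (4/3)/1 = 4/3; row 2: (7/3)/2 = 7/6; row 3: entry -1 ≤ 0; row 4: 26/4 = 13/2. Minimum is 7/6 at row 2 (w2 leaves); pivot element 2.
Pivot on row 2; the z-row RHS becomes 8/3 − (-5)·(7/6) = 17/2.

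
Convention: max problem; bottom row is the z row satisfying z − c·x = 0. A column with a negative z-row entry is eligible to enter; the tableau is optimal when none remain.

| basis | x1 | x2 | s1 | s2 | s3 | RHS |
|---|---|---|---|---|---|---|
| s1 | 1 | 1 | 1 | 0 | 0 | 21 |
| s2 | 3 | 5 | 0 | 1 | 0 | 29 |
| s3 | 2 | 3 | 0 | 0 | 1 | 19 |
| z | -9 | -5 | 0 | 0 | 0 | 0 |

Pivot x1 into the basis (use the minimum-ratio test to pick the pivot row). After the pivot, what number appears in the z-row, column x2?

Ratio test on column x1 — row 1: 21/1 = 21; row 2: 29/3 = 29/3; row 3: 19/2 = 19/2. Minimum is 19/2 at row 3 (s3 leaves); pivot element 2.
Divide row 3 by 2; eliminate column x1 from the other rows.
z-row update in column x2: -5 − (-9)·(3/2) = 17/2.

17/2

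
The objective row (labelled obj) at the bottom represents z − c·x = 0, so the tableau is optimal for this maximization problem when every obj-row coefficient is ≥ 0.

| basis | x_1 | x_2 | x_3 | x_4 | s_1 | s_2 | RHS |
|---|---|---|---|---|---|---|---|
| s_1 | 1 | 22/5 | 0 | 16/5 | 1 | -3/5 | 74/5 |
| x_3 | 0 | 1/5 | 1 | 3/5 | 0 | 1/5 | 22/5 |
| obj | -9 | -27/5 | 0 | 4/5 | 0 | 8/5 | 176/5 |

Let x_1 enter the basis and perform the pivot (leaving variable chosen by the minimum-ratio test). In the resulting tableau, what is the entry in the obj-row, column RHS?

Ratio test on column x_1 — row 1: (74/5)/1 = 74/5; row 2: entry 0 ≤ 0. Minimum is 74/5 at row 1 (s_1 leaves); pivot element 1.
Divide row 1 by 1; eliminate column x_1 from the other rows.
obj-row update in column RHS: 176/5 − (-9)·(74/5) = 842/5.

842/5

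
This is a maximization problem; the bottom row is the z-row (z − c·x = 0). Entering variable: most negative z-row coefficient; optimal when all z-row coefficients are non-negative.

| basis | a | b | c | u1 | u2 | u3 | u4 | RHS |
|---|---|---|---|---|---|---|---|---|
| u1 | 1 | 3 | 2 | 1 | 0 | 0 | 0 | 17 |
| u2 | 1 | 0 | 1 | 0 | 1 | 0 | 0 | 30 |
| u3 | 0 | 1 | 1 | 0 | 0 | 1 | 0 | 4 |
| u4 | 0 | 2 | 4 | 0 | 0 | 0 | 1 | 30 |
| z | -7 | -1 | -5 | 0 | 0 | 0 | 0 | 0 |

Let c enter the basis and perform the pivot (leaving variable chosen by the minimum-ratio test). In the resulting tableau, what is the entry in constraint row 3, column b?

Ratio test on column c — row 1: 17/2 = 17/2; row 2: 30/1 = 30; row 3: 4/1 = 4; row 4: 30/4 = 15/2. Minimum is 4 at row 3 (u3 leaves); pivot element 1.
Divide row 3 by 1; eliminate column c from the other rows.
In the new row 3, the b entry is the old entry divided by the pivot: 1/1 = 1.

1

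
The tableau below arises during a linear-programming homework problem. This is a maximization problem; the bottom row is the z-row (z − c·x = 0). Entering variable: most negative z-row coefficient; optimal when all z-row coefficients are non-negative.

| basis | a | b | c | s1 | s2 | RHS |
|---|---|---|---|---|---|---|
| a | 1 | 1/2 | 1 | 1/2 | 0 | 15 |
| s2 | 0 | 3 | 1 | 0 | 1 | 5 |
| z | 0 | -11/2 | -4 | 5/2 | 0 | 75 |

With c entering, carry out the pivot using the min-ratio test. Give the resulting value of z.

95

Ratio test on column c — row 1: 15/1 = 15; row 2: 5/1 = 5. Minimum is 5 at row 2 (s2 leaves); pivot element 1.
Pivot on row 2; the z-row RHS becomes 75 − (-4)·5 = 95.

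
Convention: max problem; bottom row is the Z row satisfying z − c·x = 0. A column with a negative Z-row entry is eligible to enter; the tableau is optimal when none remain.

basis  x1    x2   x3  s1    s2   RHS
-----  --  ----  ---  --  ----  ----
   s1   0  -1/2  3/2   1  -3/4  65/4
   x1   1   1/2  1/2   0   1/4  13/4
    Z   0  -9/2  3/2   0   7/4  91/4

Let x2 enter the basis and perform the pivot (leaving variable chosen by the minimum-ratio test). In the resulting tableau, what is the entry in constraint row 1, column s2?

Ratio test on column x2 — row 1: entry -1/2 ≤ 0; row 2: (13/4)/(1/2) = 13/2. Minimum is 13/2 at row 2 (x1 leaves); pivot element 1/2.
Divide row 2 by 1/2; eliminate column x2 from the other rows.
Row 1 update in column s2: -3/4 − (-1/2)·(1/2) = -1/2.

-1/2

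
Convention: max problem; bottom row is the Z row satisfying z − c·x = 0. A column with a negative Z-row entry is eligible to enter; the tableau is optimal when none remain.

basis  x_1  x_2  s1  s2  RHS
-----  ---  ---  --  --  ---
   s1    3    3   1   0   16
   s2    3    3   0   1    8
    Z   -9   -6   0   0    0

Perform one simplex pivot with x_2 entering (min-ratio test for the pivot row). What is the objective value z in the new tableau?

Ratio test on column x_2 — row 1: 16/3 = 16/3; row 2: 8/3 = 8/3. Minimum is 8/3 at row 2 (s2 leaves); pivot element 3.
Pivot on row 2; the Z-row RHS becomes 0 − (-6)·(8/3) = 16.

16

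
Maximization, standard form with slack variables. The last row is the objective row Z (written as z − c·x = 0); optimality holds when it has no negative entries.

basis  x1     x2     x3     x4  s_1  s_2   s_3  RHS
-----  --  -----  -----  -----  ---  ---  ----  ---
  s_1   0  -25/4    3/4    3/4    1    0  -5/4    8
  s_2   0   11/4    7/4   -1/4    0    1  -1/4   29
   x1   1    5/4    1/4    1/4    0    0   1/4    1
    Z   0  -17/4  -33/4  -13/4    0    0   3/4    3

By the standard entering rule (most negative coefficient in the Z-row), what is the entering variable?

x3

Negative Z-row entries: x2: -17/4, x3: -33/4, x4: -13/4.
The most negative is -33/4 in column x3, so x3 enters.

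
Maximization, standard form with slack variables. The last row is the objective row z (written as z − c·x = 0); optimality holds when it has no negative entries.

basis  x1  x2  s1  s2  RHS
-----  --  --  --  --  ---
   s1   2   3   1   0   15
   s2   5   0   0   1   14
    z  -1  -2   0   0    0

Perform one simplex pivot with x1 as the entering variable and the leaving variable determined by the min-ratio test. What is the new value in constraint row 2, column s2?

1/5

Ratio test on column x1 — row 1: 15/2 = 15/2; row 2: 14/5 = 14/5. Minimum is 14/5 at row 2 (s2 leaves); pivot element 5.
Divide row 2 by 5; eliminate column x1 from the other rows.
In the new row 2, the s2 entry is the old entry divided by the pivot: 1/5 = 1/5.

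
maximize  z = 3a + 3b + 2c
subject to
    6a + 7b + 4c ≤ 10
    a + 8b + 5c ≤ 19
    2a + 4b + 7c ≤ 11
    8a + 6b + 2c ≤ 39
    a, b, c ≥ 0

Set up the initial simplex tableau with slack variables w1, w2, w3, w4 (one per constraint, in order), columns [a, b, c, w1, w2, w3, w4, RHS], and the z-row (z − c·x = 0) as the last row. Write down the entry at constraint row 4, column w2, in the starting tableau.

0

Slack w2 belongs to constraint 2; its column is the unit vector e_2, so the entry in row 4 is 0.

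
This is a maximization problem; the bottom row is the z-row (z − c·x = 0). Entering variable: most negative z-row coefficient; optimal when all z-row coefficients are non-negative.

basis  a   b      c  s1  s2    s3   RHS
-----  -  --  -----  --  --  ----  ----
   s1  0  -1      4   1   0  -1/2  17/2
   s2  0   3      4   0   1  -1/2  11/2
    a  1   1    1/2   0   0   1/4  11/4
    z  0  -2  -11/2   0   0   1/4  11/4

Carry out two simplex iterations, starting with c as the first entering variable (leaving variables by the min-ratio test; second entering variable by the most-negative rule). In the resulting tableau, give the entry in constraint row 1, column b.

-4

Ratio test on column c — row 1: (17/2)/4 = 17/8; row 2: (11/2)/4 = 11/8; row 3: (11/4)/(1/2) = 11/2. Minimum is 11/8 at row 2 (s2 leaves); pivot element 4.
Divide row 2 by 4; eliminate column c from the other rows.
Second iteration: most negative z-row entry is -7/16 in column s3, so s3 enters.
Ratio test on column s3 — row 1: entry 0 ≤ 0; row 2: entry -1/8 ≤ 0; row 3: (33/16)/(5/16) = 33/5. Minimum is 33/5 at row 3 (a leaves); pivot element 5/16.
Divide row 3 by 5/16; eliminate column s3 from the other rows.
After both pivots, the entry at constraint row 1, column b is -4.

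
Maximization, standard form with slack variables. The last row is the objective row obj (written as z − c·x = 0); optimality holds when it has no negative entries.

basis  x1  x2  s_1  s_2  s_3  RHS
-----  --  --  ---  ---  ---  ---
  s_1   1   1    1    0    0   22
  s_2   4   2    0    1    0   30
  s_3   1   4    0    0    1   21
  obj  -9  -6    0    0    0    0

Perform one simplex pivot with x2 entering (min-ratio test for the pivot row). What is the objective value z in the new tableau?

63/2

Ratio test on column x2 — row 1: 22/1 = 22; row 2: 30/2 = 15; row 3: 21/4 = 21/4. Minimum is 21/4 at row 3 (s_3 leaves); pivot element 4.
Pivot on row 3; the obj-row RHS becomes 0 − (-6)·(21/4) = 63/2.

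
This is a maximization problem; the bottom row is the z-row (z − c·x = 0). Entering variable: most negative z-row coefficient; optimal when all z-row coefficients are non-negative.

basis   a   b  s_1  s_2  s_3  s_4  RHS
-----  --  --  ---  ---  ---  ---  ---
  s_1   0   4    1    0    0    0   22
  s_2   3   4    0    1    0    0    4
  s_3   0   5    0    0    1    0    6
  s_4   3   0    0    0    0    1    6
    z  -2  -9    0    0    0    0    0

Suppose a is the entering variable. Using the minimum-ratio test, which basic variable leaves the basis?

s_2

Column a entries and ratios — s_1: 0 ≤ 0, skip; s_2: 4/3 = 4/3; s_3: 0 ≤ 0, skip; s_4: 6/3 = 2.
Smallest ratio is 4/3 in the row of s_2, so s_2 leaves.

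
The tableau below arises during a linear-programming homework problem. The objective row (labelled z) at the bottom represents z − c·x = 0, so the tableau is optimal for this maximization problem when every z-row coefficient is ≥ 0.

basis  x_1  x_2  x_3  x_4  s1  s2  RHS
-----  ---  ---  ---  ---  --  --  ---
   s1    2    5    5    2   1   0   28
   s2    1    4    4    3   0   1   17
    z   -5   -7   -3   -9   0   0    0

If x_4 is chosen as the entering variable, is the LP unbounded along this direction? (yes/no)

Column x_4 has positive entries in row(s) 1, 2, so the ratio test bounds it — not unbounded.

no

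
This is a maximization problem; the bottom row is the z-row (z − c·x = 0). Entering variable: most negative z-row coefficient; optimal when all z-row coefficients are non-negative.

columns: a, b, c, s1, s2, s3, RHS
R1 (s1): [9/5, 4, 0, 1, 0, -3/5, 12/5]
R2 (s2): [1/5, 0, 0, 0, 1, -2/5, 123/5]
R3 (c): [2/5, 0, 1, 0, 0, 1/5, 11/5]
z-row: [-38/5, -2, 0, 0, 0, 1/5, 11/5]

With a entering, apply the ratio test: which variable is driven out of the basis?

Column a entries and ratios — s1: (12/5)/(9/5) = 4/3; s2: (123/5)/(1/5) = 123; c: (11/5)/(2/5) = 11/2.
Smallest ratio is 4/3 in the row of s1, so s1 leaves.

s1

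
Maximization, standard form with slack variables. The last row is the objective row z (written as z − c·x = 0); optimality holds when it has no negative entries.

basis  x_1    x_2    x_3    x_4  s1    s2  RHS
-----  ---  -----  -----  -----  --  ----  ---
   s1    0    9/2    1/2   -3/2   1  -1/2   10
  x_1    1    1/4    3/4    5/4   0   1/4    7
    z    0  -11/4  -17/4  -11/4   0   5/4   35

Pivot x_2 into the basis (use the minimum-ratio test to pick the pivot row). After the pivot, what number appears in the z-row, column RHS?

370/9

Ratio test on column x_2 — row 1: 10/(9/2) = 20/9; row 2: 7/(1/4) = 28. Minimum is 20/9 at row 1 (s1 leaves); pivot element 9/2.
Divide row 1 by 9/2; eliminate column x_2 from the other rows.
z-row update in column RHS: 35 − (-11/4)·(20/9) = 370/9.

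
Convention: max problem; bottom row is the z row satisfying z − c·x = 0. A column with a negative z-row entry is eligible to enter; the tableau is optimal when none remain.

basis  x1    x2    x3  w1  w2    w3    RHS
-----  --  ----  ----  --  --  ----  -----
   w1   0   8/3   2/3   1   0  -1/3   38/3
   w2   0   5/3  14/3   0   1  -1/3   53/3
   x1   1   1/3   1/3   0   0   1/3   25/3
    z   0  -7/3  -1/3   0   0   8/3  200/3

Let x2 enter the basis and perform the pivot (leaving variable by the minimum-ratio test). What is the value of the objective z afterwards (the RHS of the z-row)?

311/4

Ratio test on column x2 — row 1: (38/3)/(8/3) = 19/4; row 2: (53/3)/(5/3) = 53/5; row 3: (25/3)/(1/3) = 25. Minimum is 19/4 at row 1 (w1 leaves); pivot element 8/3.
Pivot on row 1; the z-row RHS becomes 200/3 − (-7/3)·(19/4) = 311/4.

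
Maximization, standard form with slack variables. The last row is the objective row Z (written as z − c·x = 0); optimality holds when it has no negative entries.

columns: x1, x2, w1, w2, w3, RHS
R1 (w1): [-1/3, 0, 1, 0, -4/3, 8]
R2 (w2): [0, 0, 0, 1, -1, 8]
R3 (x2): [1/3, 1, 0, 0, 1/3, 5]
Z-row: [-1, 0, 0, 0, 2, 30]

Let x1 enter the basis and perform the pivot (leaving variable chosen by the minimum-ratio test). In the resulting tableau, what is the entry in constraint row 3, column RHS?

Ratio test on column x1 — row 1: entry -1/3 ≤ 0; row 2: entry 0 ≤ 0; row 3: 5/(1/3) = 15. Minimum is 15 at row 3 (x2 leaves); pivot element 1/3.
Divide row 3 by 1/3; eliminate column x1 from the other rows.
In the new row 3, the RHS entry is the old entry divided by the pivot: 5/(1/3) = 15.

15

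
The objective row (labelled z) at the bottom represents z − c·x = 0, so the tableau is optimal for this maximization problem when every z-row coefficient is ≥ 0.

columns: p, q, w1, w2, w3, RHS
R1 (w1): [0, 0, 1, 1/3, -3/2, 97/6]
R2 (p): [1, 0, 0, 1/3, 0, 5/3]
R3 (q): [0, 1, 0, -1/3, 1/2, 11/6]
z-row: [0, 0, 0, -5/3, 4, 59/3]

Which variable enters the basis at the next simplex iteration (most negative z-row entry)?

w2

Negative z-row entries: w2: -5/3.
The most negative is -5/3 in column w2, so w2 enters.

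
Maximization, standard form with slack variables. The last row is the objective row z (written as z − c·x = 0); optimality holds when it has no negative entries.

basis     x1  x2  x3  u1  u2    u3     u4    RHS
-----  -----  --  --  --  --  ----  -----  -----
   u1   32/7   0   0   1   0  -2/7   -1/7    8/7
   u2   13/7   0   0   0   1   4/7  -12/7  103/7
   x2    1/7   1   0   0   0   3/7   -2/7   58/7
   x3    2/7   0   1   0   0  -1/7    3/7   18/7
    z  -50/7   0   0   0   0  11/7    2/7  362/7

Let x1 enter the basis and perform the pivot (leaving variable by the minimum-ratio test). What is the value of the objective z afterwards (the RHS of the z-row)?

Ratio test on column x1 — row 1: (8/7)/(32/7) = 1/4; row 2: (103/7)/(13/7) = 103/13; row 3: (58/7)/(1/7) = 58; row 4: (18/7)/(2/7) = 9. Minimum is 1/4 at row 1 (u1 leaves); pivot element 32/7.
Pivot on row 1; the z-row RHS becomes 362/7 − (-50/7)·(1/4) = 107/2.

107/2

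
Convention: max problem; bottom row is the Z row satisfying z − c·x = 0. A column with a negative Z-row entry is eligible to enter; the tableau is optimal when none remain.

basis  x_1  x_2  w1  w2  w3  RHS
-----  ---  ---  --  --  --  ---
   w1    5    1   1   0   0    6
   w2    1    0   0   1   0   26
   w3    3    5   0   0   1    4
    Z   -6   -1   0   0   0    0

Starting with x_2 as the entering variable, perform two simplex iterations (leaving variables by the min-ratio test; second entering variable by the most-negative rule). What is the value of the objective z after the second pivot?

79/11

Ratio test on column x_2 — row 1: 6/1 = 6; row 2: entry 0 ≤ 0; row 3: 4/5 = 4/5. Minimum is 4/5 at row 3 (w3 leaves); pivot element 5.
Pivot on row 3; the Z-row RHS becomes 0 − (-1)·(4/5) = 4/5.
Next entering variable (most negative Z-row entry -27/5): x_1.
Ratio test on column x_1 — row 1: (26/5)/(22/5) = 13/11; row 2: 26/1 = 26; row 3: (4/5)/(3/5) = 4/3. Minimum is 13/11 at row 1 (w1 leaves); pivot element 22/5.
After the second pivot the Z-row RHS is 4/5 − (-27/5)·(13/11) = 79/11.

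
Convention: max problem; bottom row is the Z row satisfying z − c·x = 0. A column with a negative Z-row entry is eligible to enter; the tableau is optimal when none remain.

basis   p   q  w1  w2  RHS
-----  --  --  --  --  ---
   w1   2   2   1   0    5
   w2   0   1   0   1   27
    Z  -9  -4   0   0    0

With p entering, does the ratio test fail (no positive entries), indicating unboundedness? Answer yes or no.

Column p has positive entries in row(s) 1, so the ratio test bounds it — not unbounded.

no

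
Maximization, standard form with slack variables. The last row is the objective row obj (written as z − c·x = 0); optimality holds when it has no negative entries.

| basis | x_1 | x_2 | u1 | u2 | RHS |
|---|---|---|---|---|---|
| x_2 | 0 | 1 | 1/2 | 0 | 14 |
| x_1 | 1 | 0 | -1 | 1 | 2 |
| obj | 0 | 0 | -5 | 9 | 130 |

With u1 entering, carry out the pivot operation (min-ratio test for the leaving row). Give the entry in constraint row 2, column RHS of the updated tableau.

30

Ratio test on column u1 — row 1: 14/(1/2) = 28; row 2: entry -1 ≤ 0. Minimum is 28 at row 1 (x_2 leaves); pivot element 1/2.
Divide row 1 by 1/2; eliminate column u1 from the other rows.
Row 2 update in column RHS: 2 − (-1)·28 = 30.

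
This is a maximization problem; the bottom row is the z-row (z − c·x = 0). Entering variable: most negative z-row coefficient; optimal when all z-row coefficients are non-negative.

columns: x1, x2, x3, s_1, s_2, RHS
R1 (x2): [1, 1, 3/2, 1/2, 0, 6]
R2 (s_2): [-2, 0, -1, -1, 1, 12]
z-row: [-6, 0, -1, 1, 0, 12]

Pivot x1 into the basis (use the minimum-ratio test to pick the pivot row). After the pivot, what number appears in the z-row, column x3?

8

Ratio test on column x1 — row 1: 6/1 = 6; row 2: entry -2 ≤ 0. Minimum is 6 at row 1 (x2 leaves); pivot element 1.
Divide row 1 by 1; eliminate column x1 from the other rows.
z-row update in column x3: -1 − (-6)·(3/2) = 8.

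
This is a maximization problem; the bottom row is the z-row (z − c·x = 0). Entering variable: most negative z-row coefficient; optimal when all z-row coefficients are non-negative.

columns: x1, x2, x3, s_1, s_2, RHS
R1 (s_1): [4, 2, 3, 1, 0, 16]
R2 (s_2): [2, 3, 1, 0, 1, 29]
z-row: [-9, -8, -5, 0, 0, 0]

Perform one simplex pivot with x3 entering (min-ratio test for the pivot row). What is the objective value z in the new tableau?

Ratio test on column x3 — row 1: 16/3 = 16/3; row 2: 29/1 = 29. Minimum is 16/3 at row 1 (s_1 leaves); pivot element 3.
Pivot on row 1; the z-row RHS becomes 0 − (-5)·(16/3) = 80/3.

80/3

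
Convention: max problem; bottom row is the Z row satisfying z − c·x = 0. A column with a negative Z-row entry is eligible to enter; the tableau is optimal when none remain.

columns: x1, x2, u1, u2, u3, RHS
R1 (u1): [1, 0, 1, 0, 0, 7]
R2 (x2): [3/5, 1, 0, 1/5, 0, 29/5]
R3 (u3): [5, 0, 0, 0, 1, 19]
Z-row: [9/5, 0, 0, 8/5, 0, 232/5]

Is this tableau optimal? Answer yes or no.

yes

Every Z-row coefficient is ≥ 0, so the tableau is optimal.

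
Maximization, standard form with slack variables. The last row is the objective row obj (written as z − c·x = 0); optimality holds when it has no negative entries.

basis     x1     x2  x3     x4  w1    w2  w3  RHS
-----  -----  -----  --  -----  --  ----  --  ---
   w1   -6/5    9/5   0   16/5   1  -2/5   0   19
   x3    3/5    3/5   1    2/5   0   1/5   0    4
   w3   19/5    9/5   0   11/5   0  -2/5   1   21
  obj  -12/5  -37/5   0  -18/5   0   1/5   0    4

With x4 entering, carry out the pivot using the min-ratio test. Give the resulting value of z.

Ratio test on column x4 — row 1: 19/(16/5) = 95/16; row 2: 4/(2/5) = 10; row 3: 21/(11/5) = 105/11. Minimum is 95/16 at row 1 (w1 leaves); pivot element 16/5.
Pivot on row 1; the obj-row RHS becomes 4 − (-18/5)·(95/16) = 203/8.

203/8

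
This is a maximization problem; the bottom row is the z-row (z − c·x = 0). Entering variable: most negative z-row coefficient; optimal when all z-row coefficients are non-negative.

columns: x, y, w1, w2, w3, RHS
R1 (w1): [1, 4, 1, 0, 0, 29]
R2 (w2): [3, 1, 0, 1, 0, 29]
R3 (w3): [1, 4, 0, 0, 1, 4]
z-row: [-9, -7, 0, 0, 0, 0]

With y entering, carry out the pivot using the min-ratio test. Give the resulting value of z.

Ratio test on column y — row 1: 29/4 = 29/4; row 2: 29/1 = 29; row 3: 4/4 = 1. Minimum is 1 at row 3 (w3 leaves); pivot element 4.
Pivot on row 3; the z-row RHS becomes 0 − (-7)·1 = 7.

7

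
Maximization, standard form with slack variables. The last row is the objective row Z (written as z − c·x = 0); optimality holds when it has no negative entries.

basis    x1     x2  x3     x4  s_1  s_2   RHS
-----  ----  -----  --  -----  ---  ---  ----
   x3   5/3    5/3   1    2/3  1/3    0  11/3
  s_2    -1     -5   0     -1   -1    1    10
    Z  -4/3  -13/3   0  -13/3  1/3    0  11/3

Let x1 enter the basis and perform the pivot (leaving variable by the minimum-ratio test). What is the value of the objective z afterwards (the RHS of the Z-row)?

Ratio test on column x1 — row 1: (11/3)/(5/3) = 11/5; row 2: entry -1 ≤ 0. Minimum is 11/5 at row 1 (x3 leaves); pivot element 5/3.
Pivot on row 1; the Z-row RHS becomes 11/3 − (-4/3)·(11/5) = 33/5.

33/5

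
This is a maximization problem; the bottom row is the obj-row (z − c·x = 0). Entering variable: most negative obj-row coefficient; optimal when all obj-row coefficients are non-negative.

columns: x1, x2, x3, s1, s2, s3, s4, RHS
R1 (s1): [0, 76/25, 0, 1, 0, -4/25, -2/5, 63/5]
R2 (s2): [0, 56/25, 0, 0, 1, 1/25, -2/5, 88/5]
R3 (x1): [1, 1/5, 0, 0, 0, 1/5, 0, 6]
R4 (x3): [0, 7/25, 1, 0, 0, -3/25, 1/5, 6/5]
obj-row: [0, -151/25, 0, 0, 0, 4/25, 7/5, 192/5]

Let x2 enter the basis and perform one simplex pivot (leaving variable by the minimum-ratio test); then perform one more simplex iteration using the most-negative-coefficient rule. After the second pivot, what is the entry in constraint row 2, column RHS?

71/16

Ratio test on column x2 — row 1: (63/5)/(76/25) = 315/76; row 2: (88/5)/(56/25) = 55/7; row 3: 6/(1/5) = 30; row 4: (6/5)/(7/25) = 30/7. Minimum is 315/76 at row 1 (s1 leaves); pivot element 76/25.
Divide row 1 by 76/25; eliminate column x2 from the other rows.
Second iteration: most negative obj-row entry is -3/19 in column s3, so s3 enters.
Ratio test on column s3 — row 1: entry -1/19 ≤ 0; row 2: (158/19)/(3/19) = 158/3; row 3: (393/76)/(4/19) = 393/16; row 4: entry -2/19 ≤ 0. Minimum is 393/16 at row 3 (x1 leaves); pivot element 4/19.
Divide row 3 by 4/19; eliminate column s3 from the other rows.
After both pivots, the entry at constraint row 2, column RHS is 71/16.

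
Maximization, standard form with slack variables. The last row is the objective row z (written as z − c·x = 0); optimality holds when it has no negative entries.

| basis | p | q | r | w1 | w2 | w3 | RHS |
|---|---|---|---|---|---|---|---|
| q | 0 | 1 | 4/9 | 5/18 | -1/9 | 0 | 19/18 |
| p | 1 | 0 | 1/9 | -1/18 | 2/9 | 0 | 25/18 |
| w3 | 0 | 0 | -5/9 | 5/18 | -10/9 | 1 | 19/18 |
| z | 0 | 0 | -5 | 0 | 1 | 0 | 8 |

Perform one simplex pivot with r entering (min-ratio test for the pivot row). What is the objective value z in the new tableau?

Ratio test on column r — row 1: (19/18)/(4/9) = 19/8; row 2: (25/18)/(1/9) = 25/2; row 3: entry -5/9 ≤ 0. Minimum is 19/8 at row 1 (q leaves); pivot element 4/9.
Pivot on row 1; the z-row RHS becomes 8 − (-5)·(19/8) = 159/8.

159/8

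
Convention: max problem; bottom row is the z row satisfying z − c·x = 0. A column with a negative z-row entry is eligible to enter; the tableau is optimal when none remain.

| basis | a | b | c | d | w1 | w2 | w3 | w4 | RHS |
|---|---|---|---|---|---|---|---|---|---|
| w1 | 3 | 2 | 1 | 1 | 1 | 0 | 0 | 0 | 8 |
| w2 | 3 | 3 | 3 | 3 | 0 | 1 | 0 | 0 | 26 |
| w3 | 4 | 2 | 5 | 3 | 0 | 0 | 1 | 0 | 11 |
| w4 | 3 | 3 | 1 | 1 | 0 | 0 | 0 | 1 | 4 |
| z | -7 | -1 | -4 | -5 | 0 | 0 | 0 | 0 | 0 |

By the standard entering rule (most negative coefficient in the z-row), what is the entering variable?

Negative z-row entries: a: -7, b: -1, c: -4, d: -5.
The most negative is -7 in column a, so a enters.

a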